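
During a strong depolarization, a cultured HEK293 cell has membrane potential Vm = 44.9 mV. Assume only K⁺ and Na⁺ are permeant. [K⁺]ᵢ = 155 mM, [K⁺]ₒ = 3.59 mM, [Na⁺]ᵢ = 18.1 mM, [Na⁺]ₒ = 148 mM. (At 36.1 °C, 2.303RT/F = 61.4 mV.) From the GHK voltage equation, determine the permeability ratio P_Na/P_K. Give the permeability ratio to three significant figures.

16.5

Let α = P_Na/P_K. GHK: Vm = 61.4·log₁₀[(Kₒ + α·Naₒ)/(Kᵢ + α·Naᵢ)].
10^(Vm/61.4) = 10^(44.9/61.4) = 5.386
So 5.386·(Kᵢ + α·Naᵢ) = Kₒ + α·Naₒ → α = (5.386·155.0 − 3.59) / (148.0 − 5.386·18.1)
α = (834.8 − 3.59) / (148.0 − 97.49) = 831.2/50.51 = 16.46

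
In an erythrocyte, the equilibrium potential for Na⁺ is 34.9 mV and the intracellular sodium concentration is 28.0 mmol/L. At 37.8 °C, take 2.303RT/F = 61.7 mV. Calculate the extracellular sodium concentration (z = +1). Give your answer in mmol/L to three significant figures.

103 mmol/L

Nernst: E = (61.7/1) · log₁₀([out]/[in]), so log₁₀([out]/[in]) = 34.9 × 1 / 61.7 = 0.5656.
[out]/[in] = 10^(0.5656) = 3.678.
[out] = 3.678 × 28.0 = 103 mmol/L.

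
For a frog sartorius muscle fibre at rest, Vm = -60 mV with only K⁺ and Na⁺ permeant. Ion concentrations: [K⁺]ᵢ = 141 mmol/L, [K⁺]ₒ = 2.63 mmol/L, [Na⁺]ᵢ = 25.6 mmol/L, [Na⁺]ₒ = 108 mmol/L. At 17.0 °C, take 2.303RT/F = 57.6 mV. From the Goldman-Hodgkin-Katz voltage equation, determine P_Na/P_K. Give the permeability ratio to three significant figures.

Let α = P_Na/P_K. GHK: Vm = 57.6·log₁₀[(Kₒ + α·Naₒ)/(Kᵢ + α·Naᵢ)].
10^(Vm/57.6) = 10^(-60.0/57.6) = 0.090852
So 0.090852·(Kᵢ + α·Naᵢ) = Kₒ + α·Naₒ → α = (0.090852·141.0 − 2.63) / (108.0 − 0.090852·25.6)
α = (12.81 − 2.63) / (108.0 − 2.326) = 10.18/105.7 = 0.09633

0.0963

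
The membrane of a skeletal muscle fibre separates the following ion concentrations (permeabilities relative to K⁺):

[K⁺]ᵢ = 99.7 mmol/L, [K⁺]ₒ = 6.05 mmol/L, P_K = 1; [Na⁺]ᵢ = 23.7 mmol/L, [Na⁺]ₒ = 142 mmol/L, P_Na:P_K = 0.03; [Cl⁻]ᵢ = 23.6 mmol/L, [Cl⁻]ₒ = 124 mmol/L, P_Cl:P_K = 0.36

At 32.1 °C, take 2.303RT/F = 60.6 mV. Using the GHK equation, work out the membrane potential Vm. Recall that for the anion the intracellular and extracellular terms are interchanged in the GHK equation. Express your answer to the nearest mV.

Vm = 60.6 · log₁₀[(Σ P·[cation]ₒ + Σ P·[anion]ᵢ) / (Σ P·[cation]ᵢ + Σ P·[anion]ₒ)]
Numerator = 1×6.05 + 0.03×142 + 0.36×23.6 = 18.81
Denominator = 1×99.7 + 0.03×23.7 + 0.36×124 = 145.1
Vm = 60.6 · log₁₀(0.12965) = 60.6 × (-0.8872) = -53.77 mV

-54 mV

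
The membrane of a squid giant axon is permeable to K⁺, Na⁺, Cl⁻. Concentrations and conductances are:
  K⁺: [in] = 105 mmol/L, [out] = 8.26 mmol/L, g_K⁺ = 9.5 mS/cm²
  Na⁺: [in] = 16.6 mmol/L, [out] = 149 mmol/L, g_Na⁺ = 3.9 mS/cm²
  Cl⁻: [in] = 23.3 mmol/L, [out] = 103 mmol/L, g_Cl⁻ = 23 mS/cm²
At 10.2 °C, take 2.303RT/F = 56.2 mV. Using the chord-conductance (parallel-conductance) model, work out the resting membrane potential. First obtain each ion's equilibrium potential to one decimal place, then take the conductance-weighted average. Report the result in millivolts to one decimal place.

-33.4 mV

E_K⁺ = (56.2/1)·log₁₀(8.26/105) = -62.1 mV
E_Na⁺ = (56.2/1)·log₁₀(149/16.6) = 53.6 mV
E_Cl⁻ = (56.2/-1)·log₁₀(103/23.3) = -36.3 mV
Vm = (Σ gᵢEᵢ)/(Σ gᵢ) = (9.5·-62.1 + 3.9·53.6 + 23·-36.3) / (9.5 + 3.9 + 23)
= -1215.81 / 36.4 = -33.40 mV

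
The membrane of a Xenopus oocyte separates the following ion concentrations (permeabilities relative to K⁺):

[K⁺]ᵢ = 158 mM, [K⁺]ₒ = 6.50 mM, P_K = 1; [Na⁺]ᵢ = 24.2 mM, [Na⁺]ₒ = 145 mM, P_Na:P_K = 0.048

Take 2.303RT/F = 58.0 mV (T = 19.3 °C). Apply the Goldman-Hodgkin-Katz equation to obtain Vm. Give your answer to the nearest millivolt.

-62 mV

Vm = 58.0 · log₁₀[(Σ P·[cation]ₒ + Σ P·[anion]ᵢ) / (Σ P·[cation]ᵢ + Σ P·[anion]ₒ)]
Numerator = 1×6.50 + 0.048×145 = 13.46
Denominator = 1×158 + 0.048×24.2 = 159.2
Vm = 58.0 · log₁₀(0.084568) = 58.0 × (-1.0728) = -62.22 mV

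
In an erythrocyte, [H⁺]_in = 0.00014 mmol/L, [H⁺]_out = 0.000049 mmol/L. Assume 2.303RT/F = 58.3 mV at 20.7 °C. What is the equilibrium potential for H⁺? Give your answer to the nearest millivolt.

-27 mV

E = (58.3/z) · log₁₀([H⁺]_out/[H⁺]_in) with z = +1.
= (58.3/1) · log₁₀(0.000049/0.00014) = 58.30 · log₁₀(0.35)
= 58.30 · (-0.4559) = -26.58 mV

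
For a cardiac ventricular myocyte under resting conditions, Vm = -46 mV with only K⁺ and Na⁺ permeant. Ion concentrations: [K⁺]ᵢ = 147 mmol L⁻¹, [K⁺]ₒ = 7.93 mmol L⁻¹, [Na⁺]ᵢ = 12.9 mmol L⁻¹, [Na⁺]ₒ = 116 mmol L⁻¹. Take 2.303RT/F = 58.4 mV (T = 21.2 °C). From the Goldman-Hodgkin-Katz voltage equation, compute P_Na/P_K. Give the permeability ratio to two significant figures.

Let α = P_Na/P_K. GHK: Vm = 58.4·log₁₀[(Kₒ + α·Naₒ)/(Kᵢ + α·Naᵢ)].
10^(Vm/58.4) = 10^(-46.0/58.4) = 0.16305
So 0.16305·(Kᵢ + α·Naᵢ) = Kₒ + α·Naₒ → α = (0.16305·147.0 − 7.93) / (116.0 − 0.16305·12.9)
α = (23.97 − 7.93) / (116.0 − 2.103) = 16.04/113.9 = 0.1408

0.14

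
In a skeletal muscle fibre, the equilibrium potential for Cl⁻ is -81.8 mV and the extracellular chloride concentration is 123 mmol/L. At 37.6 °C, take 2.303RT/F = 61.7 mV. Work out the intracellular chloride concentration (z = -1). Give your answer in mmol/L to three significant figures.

Nernst: E = (61.7/-1) · log₁₀([out]/[in]), so log₁₀([out]/[in]) = -81.8 × -1 / 61.7 = 1.3258.
[out]/[in] = 10^(1.3258) = 21.17.
[in] = 123 / 21.17 = 5.809 mmol/L.

5.81 mmol/L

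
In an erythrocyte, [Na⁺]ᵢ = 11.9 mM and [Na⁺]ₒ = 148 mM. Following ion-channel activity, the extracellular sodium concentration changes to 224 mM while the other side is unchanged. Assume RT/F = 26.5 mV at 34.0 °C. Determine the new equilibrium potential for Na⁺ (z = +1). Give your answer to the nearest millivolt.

After the shift: [Na⁺]_out = 224, [Na⁺]_in = 11.9 mM.
E_new = (26.5/1)·ln(224/11.9) = 26.50 · (2.9351) = 77.78 mV

78 mV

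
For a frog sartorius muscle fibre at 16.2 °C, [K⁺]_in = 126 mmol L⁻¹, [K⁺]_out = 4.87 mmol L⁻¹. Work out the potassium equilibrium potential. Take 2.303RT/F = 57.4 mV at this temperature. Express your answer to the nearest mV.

E = (57.4/z) · log₁₀([K⁺]_out/[K⁺]_in) with z = +1.
= (57.4/1) · log₁₀(4.87/126) = 57.40 · log₁₀(0.03865)
= 57.40 · (-1.4128) = -81.10 mV

-81 mV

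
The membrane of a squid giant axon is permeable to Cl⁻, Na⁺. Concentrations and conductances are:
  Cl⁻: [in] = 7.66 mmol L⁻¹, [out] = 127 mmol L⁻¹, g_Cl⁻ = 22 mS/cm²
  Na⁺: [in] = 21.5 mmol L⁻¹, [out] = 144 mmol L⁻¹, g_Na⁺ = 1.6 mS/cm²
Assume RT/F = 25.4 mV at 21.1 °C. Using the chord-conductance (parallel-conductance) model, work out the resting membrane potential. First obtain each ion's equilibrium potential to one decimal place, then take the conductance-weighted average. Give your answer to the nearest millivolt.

-63 mV

E_Cl⁻ = (25.4/-1)·ln(127/7.66) = -71.3 mV
E_Na⁺ = (25.4/1)·ln(144/21.5) = 48.3 mV
Vm = (Σ gᵢEᵢ)/(Σ gᵢ) = (22·-71.3 + 1.6·48.3) / (22 + 1.6)
= -1491.32 / 23.6 = -63.19 mV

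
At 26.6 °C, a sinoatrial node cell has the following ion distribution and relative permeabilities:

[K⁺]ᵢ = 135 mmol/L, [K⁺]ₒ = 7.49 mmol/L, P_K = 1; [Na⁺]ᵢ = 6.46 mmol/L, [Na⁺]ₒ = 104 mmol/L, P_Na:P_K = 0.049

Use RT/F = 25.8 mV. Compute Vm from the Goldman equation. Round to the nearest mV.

Vm = 25.8 · ln[(Σ P·[cation]ₒ + Σ P·[anion]ᵢ) / (Σ P·[cation]ᵢ + Σ P·[anion]ₒ)]
Numerator = 1×7.49 + 0.049×104 = 12.59
Denominator = 1×135 + 0.049×6.46 = 135.3
Vm = 25.8 · ln(0.093012) = 25.8 × (-2.3750) = -61.28 mV

-61 mV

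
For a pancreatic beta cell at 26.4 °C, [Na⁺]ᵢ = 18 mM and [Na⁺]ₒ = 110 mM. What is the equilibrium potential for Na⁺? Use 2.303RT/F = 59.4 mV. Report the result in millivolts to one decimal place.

E = (59.4/z) · log₁₀([Na⁺]_out/[Na⁺]_in) with z = +1.
= (59.4/1) · log₁₀(110/18) = 59.40 · log₁₀(6.111)
= 59.40 · (0.7861) = 46.70 mV

46.7 mV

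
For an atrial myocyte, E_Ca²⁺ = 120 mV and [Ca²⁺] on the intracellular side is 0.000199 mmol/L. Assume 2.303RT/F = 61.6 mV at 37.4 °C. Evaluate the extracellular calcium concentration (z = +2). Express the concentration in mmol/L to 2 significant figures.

Nernst: E = (61.6/2) · log₁₀([out]/[in]), so log₁₀([out]/[in]) = 120.0 × 2 / 61.6 = 3.8961.
[out]/[in] = 10^(3.8961) = 7872.
[out] = 7872 × 0.000199 = 1.567 mmol/L.

1.6 mmol/L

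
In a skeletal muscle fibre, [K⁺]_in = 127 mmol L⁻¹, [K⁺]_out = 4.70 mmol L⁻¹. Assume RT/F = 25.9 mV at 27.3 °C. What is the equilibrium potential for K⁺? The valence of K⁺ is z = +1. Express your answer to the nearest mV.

-85 mV

E = (25.9/z) · ln([K⁺]_out/[K⁺]_in) with z = +1.
= (25.9/1) · ln(4.70/127) = 25.90 · ln(0.03701)
= 25.90 · (-3.2966) = -85.38 mV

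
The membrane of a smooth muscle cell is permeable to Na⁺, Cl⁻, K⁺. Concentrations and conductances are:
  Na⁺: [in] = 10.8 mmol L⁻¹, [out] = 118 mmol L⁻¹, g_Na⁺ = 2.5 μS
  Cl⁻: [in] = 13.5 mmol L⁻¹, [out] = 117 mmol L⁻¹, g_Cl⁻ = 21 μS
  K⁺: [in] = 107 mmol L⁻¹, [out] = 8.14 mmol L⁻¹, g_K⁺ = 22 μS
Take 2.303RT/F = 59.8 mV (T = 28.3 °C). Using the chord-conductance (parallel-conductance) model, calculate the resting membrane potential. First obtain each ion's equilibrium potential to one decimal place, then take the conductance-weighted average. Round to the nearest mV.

E_Na⁺ = (59.8/1)·log₁₀(118/10.8) = 62.1 mV
E_Cl⁻ = (59.8/-1)·log₁₀(117/13.5) = -56.1 mV
E_K⁺ = (59.8/1)·log₁₀(8.14/107) = -66.9 mV
Vm = (Σ gᵢEᵢ)/(Σ gᵢ) = (2.5·62.1 + 21·-56.1 + 22·-66.9) / (2.5 + 21 + 22)
= -2494.65 / 45.5 = -54.83 mV

-55 mV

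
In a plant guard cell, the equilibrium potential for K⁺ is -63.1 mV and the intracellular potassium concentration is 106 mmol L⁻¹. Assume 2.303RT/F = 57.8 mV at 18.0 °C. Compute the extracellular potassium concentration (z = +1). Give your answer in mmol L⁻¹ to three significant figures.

Nernst: E = (57.8/1) · log₁₀([out]/[in]), so log₁₀([out]/[in]) = -63.1 × 1 / 57.8 = -1.0917.
[out]/[in] = 10^(-1.0917) = 0.08097.
[out] = 0.08097 × 106 = 8.582 mmol L⁻¹.

8.58 mmol L⁻¹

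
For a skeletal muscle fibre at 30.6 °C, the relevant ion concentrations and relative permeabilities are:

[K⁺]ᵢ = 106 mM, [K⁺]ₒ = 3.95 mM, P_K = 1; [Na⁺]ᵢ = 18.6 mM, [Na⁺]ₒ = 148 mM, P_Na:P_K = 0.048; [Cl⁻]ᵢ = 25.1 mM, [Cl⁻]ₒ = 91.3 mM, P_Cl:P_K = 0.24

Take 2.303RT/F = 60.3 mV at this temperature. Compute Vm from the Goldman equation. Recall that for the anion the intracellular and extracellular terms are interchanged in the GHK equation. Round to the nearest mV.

-53 mV

Vm = 60.3 · log₁₀[(Σ P·[cation]ₒ + Σ P·[anion]ᵢ) / (Σ P·[cation]ᵢ + Σ P·[anion]ₒ)]
Numerator = 1×3.95 + 0.048×148 + 0.24×25.1 = 17.08
Denominator = 1×106 + 0.048×18.6 + 0.24×91.3 = 128.8
Vm = 60.3 · log₁₀(0.13259) = 60.3 × (-0.8775) = -52.91 mV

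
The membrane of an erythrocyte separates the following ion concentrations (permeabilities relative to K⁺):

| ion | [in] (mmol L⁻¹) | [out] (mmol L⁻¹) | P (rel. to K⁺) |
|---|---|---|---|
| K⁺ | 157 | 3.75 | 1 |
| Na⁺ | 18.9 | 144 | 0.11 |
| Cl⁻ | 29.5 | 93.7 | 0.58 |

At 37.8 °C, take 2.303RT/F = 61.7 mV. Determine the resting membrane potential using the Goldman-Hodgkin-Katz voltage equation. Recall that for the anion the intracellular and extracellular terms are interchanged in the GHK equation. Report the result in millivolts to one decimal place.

-47.2 mV

Vm = 61.7 · log₁₀[(Σ P·[cation]ₒ + Σ P·[anion]ᵢ) / (Σ P·[cation]ᵢ + Σ P·[anion]ₒ)]
Numerator = 1×3.75 + 0.11×144 + 0.58×29.5 = 36.7
Denominator = 1×157 + 0.11×18.9 + 0.58×93.7 = 213.4
Vm = 61.7 · log₁₀(0.17196) = 61.7 × (-0.7646) = -47.17 mV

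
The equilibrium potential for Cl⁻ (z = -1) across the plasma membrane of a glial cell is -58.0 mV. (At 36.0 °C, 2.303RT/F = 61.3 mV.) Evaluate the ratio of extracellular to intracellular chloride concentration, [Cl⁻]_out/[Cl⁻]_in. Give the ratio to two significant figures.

log₁₀([out]/[in]) = E·z/(61.3) = -58.0 × -1 / 61.3 = 0.9462
[out]/[in] = 10^(0.9462) = 8.834

8.8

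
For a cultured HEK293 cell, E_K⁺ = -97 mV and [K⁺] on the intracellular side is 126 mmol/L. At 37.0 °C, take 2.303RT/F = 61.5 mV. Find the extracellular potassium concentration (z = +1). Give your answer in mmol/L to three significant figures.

3.34 mmol/L

Nernst: E = (61.5/1) · log₁₀([out]/[in]), so log₁₀([out]/[in]) = -97.0 × 1 / 61.5 = -1.5772.
[out]/[in] = 10^(-1.5772) = 0.02647.
[out] = 0.02647 × 126 = 3.335 mmol/L.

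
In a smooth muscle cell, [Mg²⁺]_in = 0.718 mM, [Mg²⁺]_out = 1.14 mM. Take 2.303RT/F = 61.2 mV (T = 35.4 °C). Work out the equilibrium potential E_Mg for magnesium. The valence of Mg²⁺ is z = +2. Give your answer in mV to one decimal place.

E = (61.2/z) · log₁₀([Mg²⁺]_out/[Mg²⁺]_in) with z = +2.
= (61.2/2) · log₁₀(1.14/0.718) = 30.60 · log₁₀(1.588)
= 30.60 · (0.2008) = 6.14 mV

6.1 mV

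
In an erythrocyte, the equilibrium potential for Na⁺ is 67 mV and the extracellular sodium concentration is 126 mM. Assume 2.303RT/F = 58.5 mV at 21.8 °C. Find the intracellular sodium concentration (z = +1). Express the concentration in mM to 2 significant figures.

Nernst: E = (58.5/1) · log₁₀([out]/[in]), so log₁₀([out]/[in]) = 67.0 × 1 / 58.5 = 1.1453.
[out]/[in] = 10^(1.1453) = 13.97.
[in] = 126 / 13.97 = 9.017 mM.

9.0 mM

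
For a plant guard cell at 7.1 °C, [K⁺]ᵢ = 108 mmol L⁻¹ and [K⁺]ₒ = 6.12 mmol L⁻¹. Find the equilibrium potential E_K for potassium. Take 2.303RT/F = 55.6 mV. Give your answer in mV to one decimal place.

E = (55.6/z) · log₁₀([K⁺]_out/[K⁺]_in) with z = +1.
= (55.6/1) · log₁₀(6.12/108) = 55.60 · log₁₀(0.05667)
= 55.60 · (-1.2467) = -69.31 mV

-69.3 mV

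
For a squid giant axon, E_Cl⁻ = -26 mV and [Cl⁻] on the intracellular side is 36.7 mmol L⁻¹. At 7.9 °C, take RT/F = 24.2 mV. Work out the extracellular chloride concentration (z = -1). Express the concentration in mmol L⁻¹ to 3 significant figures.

107 mmol L⁻¹

Nernst: E = (24.2/-1) · ln([out]/[in]), so ln([out]/[in]) = -26.0 × -1 / 24.2 = 1.0744.
[out]/[in] = e^(1.0744) = 2.928.
[out] = 2.928 × 36.7 = 107.5 mmol L⁻¹.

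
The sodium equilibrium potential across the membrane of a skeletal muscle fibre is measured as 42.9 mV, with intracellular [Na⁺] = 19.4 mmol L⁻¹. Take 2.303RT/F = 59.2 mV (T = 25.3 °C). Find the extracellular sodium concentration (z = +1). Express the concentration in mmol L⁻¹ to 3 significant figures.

103 mmol L⁻¹

Nernst: E = (59.2/1) · log₁₀([out]/[in]), so log₁₀([out]/[in]) = 42.9 × 1 / 59.2 = 0.7247.
[out]/[in] = 10^(0.7247) = 5.305.
[out] = 5.305 × 19.4 = 102.9 mmol L⁻¹.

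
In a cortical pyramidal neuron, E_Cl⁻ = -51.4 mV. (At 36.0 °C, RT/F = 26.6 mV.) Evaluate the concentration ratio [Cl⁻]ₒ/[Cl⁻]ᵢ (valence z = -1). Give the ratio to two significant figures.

ln([out]/[in]) = E·z/(26.6) = -51.4 × -1 / 26.6 = 1.9323
[out]/[in] = e^(1.9323) = 6.906

6.9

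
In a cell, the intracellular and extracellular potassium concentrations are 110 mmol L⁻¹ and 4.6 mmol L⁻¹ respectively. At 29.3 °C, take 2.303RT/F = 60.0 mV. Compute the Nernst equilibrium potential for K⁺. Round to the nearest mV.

E = (60.0/z) · log₁₀([K⁺]_out/[K⁺]_in) with z = +1.
= (60.0/1) · log₁₀(4.6/110) = 60.00 · log₁₀(0.04182)
= 60.00 · (-1.3786) = -82.72 mV

-83 mV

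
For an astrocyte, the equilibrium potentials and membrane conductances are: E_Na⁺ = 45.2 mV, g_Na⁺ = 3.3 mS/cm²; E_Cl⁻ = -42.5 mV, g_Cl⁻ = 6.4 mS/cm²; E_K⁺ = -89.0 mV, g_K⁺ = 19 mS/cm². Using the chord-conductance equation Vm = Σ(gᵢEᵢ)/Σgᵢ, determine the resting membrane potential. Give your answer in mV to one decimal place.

-63.2 mV

Σ gᵢEᵢ = 3.3·(45.2) + 6.4·(-42.5) + 19·(-89.0) = -1813.84
Σ gᵢ = 3.3 + 6.4 + 19 = 28.7
Vm = -1813.84 / 28.7 = -63.20 mV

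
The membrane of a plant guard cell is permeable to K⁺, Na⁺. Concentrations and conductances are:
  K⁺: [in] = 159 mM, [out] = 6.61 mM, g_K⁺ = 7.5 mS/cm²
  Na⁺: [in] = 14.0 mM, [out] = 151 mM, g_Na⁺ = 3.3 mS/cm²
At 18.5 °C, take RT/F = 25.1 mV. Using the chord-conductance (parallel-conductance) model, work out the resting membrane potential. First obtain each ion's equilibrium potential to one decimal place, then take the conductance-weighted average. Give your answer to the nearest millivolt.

E_K⁺ = (25.1/1)·ln(6.61/159) = -79.8 mV
E_Na⁺ = (25.1/1)·ln(151/14.0) = 59.7 mV
Vm = (Σ gᵢEᵢ)/(Σ gᵢ) = (7.5·-79.8 + 3.3·59.7) / (7.5 + 3.3)
= -401.49 / 10.8 = -37.17 mV

-37 mV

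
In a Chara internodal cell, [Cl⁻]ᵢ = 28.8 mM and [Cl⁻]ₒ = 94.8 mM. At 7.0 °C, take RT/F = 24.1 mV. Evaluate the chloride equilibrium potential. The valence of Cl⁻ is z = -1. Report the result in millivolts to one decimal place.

E = (24.1/z) · ln([Cl⁻]_out/[Cl⁻]_in) with z = -1.
For an anion, dividing by z = -1 reverses the sign.
= (24.1/-1) · ln(94.8/28.8) = -24.10 · ln(3.292)
= -24.10 · (1.1914) = -28.71 mV

-28.7 mV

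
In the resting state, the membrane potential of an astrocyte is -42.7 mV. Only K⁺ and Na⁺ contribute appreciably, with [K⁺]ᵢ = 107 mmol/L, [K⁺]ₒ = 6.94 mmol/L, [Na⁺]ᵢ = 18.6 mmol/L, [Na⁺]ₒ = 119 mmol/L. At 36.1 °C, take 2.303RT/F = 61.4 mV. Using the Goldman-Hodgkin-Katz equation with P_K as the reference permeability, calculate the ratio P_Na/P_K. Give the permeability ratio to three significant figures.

Let α = P_Na/P_K. GHK: Vm = 61.4·log₁₀[(Kₒ + α·Naₒ)/(Kᵢ + α·Naᵢ)].
10^(Vm/61.4) = 10^(-42.7/61.4) = 0.20163
So 0.20163·(Kᵢ + α·Naᵢ) = Kₒ + α·Naₒ → α = (0.20163·107.0 − 6.94) / (119.0 − 0.20163·18.6)
α = (21.57 − 6.94) / (119.0 − 3.75) = 14.63/115.2 = 0.127

0.127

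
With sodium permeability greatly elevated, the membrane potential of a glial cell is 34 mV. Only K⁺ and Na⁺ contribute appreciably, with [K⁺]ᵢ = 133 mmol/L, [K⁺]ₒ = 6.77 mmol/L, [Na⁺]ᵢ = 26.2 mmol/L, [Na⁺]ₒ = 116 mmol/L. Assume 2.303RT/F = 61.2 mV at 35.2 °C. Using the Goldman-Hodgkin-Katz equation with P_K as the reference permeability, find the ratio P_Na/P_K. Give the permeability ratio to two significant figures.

Let α = P_Na/P_K. GHK: Vm = 61.2·log₁₀[(Kₒ + α·Naₒ)/(Kᵢ + α·Naᵢ)].
10^(Vm/61.2) = 10^(34.0/61.2) = 3.5938
So 3.5938·(Kᵢ + α·Naᵢ) = Kₒ + α·Naₒ → α = (3.5938·133.0 − 6.77) / (116.0 − 3.5938·26.2)
α = (478 − 6.77) / (116.0 − 94.16) = 471.2/21.84 = 21.57

22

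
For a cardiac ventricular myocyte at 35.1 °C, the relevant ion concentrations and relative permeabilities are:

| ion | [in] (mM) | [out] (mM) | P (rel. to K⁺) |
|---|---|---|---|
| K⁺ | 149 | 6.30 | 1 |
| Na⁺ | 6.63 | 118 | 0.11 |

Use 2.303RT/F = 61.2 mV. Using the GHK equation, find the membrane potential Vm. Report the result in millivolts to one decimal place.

Vm = 61.2 · log₁₀[(Σ P·[cation]ₒ + Σ P·[anion]ᵢ) / (Σ P·[cation]ᵢ + Σ P·[anion]ₒ)]
Numerator = 1×6.30 + 0.11×118 = 19.28
Denominator = 1×149 + 0.11×6.63 = 149.7
Vm = 61.2 · log₁₀(0.12877) = 61.2 × (-0.8902) = -54.48 mV

-54.5 mV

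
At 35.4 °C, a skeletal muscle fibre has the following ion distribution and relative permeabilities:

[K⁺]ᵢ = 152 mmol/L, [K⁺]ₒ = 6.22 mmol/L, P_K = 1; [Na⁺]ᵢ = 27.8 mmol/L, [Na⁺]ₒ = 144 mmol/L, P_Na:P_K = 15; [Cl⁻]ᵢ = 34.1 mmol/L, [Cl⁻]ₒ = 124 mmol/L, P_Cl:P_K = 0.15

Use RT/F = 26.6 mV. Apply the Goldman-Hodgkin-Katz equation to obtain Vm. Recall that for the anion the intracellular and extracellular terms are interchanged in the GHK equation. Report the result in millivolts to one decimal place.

Vm = 26.6 · ln[(Σ P·[cation]ₒ + Σ P·[anion]ᵢ) / (Σ P·[cation]ᵢ + Σ P·[anion]ₒ)]
Numerator = 1×6.22 + 15×144 + 0.15×34.1 = 2171
Denominator = 1×152 + 15×27.8 + 0.15×124 = 587.6
Vm = 26.6 · ln(3.6953) = 26.6 × (1.3071) = 34.77 mV

34.8 mV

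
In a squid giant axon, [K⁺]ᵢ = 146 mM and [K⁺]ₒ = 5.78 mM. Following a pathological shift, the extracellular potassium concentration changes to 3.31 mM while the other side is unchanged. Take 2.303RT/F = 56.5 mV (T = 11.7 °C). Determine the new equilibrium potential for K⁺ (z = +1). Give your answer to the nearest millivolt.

After the shift: [K⁺]_out = 3.31, [K⁺]_in = 146 mM.
E_new = (56.5/1)·log₁₀(3.31/146) = 56.50 · (-1.6445) = -92.92 mV

-93 mV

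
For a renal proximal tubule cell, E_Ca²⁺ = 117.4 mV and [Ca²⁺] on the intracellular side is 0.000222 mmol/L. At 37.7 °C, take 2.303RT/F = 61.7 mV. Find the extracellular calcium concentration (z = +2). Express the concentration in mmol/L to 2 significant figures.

1.4 mmol/L

Nernst: E = (61.7/2) · log₁₀([out]/[in]), so log₁₀([out]/[in]) = 117.4 × 2 / 61.7 = 3.8055.
[out]/[in] = 10^(3.8055) = 6390.
[out] = 6390 × 0.000222 = 1.419 mmol/L.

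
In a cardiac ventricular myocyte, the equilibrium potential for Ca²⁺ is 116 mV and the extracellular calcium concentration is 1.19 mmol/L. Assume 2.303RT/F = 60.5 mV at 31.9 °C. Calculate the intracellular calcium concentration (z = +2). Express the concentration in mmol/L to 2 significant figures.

0.00017 mmol/L

Nernst: E = (60.5/2) · log₁₀([out]/[in]), so log₁₀([out]/[in]) = 116.0 × 2 / 60.5 = 3.8347.
[out]/[in] = 10^(3.8347) = 6835.
[in] = 1.19 / 6835 = 0.0001741 mmol/L.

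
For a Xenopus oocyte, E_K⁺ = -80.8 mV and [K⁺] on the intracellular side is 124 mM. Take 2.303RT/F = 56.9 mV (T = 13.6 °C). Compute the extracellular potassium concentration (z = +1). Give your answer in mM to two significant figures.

4.7 mM

Nernst: E = (56.9/1) · log₁₀([out]/[in]), so log₁₀([out]/[in]) = -80.8 × 1 / 56.9 = -1.4200.
[out]/[in] = 10^(-1.4200) = 0.03802.
[out] = 0.03802 × 124 = 4.714 mM.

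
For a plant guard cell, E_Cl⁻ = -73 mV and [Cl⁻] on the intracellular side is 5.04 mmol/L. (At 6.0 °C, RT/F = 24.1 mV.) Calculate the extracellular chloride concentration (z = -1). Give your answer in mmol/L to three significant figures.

104 mmol/L

Nernst: E = (24.1/-1) · ln([out]/[in]), so ln([out]/[in]) = -73.0 × -1 / 24.1 = 3.0290.
[out]/[in] = e^(3.0290) = 20.68.
[out] = 20.68 × 5.04 = 104.2 mmol/L.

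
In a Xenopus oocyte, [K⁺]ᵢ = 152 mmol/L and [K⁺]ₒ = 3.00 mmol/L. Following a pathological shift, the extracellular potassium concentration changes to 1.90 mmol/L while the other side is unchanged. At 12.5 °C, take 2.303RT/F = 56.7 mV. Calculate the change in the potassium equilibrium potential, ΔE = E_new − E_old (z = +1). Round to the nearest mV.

E_old = (56.7/1)·log₁₀(3.00/152) = -96.66 mV
E_new = (56.7/1)·log₁₀(1.90/152) = -107.91 mV
ΔE = -107.91 − (-96.66) = -11.25 mV

-11 mV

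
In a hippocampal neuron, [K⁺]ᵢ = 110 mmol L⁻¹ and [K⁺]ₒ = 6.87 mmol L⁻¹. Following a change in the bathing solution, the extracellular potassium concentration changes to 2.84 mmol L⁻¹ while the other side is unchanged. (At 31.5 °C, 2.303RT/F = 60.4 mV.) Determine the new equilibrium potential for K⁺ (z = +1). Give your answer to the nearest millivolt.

-96 mV

After the shift: [K⁺]_out = 2.84, [K⁺]_in = 110 mmol L⁻¹.
E_new = (60.4/1)·log₁₀(2.84/110) = 60.40 · (-1.5881) = -95.92 mV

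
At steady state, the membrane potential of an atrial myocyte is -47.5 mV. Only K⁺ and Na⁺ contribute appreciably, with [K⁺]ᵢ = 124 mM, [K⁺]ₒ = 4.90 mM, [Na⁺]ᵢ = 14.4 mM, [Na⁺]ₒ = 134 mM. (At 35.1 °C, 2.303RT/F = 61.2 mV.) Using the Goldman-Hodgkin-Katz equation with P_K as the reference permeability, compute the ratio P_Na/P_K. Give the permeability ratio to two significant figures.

0.12

Let α = P_Na/P_K. GHK: Vm = 61.2·log₁₀[(Kₒ + α·Naₒ)/(Kᵢ + α·Naᵢ)].
10^(Vm/61.2) = 10^(-47.5/61.2) = 0.16744
So 0.16744·(Kᵢ + α·Naᵢ) = Kₒ + α·Naₒ → α = (0.16744·124.0 − 4.9) / (134.0 − 0.16744·14.4)
α = (20.76 − 4.9) / (134.0 − 2.411) = 15.86/131.6 = 0.1205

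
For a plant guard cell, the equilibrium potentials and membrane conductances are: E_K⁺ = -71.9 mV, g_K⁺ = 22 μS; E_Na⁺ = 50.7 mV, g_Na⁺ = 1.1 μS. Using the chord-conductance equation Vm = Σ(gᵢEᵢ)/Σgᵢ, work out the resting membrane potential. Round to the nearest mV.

-66 mV

Σ gᵢEᵢ = 22·(-71.9) + 1.1·(50.7) = -1526.03
Σ gᵢ = 22 + 1.1 = 23.1
Vm = -1526.03 / 23.1 = -66.06 mV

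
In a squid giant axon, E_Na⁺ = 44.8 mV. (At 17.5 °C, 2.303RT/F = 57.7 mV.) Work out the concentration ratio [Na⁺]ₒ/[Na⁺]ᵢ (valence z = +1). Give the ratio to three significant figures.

log₁₀([out]/[in]) = E·z/(57.7) = 44.8 × 1 / 57.7 = 0.7764
[out]/[in] = 10^(0.7764) = 5.976

5.98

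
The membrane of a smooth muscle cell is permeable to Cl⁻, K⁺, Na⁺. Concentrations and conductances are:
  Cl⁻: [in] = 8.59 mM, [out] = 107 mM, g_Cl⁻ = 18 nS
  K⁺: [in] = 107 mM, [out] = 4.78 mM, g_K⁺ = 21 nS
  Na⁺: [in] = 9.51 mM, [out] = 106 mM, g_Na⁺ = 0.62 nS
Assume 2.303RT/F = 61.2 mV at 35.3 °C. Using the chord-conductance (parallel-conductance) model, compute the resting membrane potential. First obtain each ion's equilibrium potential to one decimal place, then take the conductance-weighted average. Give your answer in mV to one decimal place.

E_Cl⁻ = (61.2/-1)·log₁₀(107/8.59) = -67.0 mV
E_K⁺ = (61.2/1)·log₁₀(4.78/107) = -82.6 mV
E_Na⁺ = (61.2/1)·log₁₀(106/9.51) = 64.1 mV
Vm = (Σ gᵢEᵢ)/(Σ gᵢ) = (18·-67.0 + 21·-82.6 + 0.62·64.1) / (18 + 21 + 0.62)
= -2900.86 / 39.62 = -73.22 mV

-73.2 mV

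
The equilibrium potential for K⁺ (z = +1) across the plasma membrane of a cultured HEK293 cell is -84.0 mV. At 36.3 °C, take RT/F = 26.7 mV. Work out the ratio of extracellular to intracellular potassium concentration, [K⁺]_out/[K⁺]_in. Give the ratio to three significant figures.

ln([out]/[in]) = E·z/(26.7) = -84.0 × 1 / 26.7 = -3.1461
[out]/[in] = e^(-3.1461) = 0.04302

0.0430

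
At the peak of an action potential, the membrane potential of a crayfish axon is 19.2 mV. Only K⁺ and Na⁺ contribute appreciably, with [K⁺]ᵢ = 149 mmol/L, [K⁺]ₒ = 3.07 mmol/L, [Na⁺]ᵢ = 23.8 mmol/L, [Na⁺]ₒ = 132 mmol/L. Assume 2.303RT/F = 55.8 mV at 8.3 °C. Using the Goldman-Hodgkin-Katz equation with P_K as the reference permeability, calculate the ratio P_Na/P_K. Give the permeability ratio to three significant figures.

4.10

Let α = P_Na/P_K. GHK: Vm = 55.8·log₁₀[(Kₒ + α·Naₒ)/(Kᵢ + α·Naᵢ)].
10^(Vm/55.8) = 10^(19.2/55.8) = 2.2084
So 2.2084·(Kᵢ + α·Naᵢ) = Kₒ + α·Naₒ → α = (2.2084·149.0 − 3.07) / (132.0 − 2.2084·23.8)
α = (329.1 − 3.07) / (132.0 − 52.56) = 326/79.44 = 4.104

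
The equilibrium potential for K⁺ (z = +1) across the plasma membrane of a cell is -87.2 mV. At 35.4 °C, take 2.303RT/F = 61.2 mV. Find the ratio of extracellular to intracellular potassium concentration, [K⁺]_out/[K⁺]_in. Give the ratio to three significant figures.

log₁₀([out]/[in]) = E·z/(61.2) = -87.2 × 1 / 61.2 = -1.4248
[out]/[in] = 10^(-1.4248) = 0.0376

0.0376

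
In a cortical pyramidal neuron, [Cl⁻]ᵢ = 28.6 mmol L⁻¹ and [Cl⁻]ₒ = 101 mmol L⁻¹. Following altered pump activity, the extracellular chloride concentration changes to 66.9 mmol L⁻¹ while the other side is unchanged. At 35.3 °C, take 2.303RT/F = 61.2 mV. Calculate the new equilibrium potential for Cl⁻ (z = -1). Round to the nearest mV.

-23 mV

After the shift: [Cl⁻]_out = 66.9, [Cl⁻]_in = 28.6 mmol L⁻¹.
E_new = (61.2/-1)·log₁₀(66.9/28.6) = -61.20 · (0.3691) = -22.59 mV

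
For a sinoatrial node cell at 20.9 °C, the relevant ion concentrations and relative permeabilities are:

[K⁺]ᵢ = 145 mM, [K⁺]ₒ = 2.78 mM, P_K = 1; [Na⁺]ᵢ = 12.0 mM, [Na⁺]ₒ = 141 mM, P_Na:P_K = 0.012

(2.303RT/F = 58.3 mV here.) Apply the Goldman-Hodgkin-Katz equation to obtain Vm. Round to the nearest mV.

Vm = 58.3 · log₁₀[(Σ P·[cation]ₒ + Σ P·[anion]ᵢ) / (Σ P·[cation]ᵢ + Σ P·[anion]ₒ)]
Numerator = 1×2.78 + 0.012×141 = 4.472
Denominator = 1×145 + 0.012×12.0 = 145.1
Vm = 58.3 · log₁₀(0.030811) = 58.3 × (-1.5113) = -88.11 mV

-88 mV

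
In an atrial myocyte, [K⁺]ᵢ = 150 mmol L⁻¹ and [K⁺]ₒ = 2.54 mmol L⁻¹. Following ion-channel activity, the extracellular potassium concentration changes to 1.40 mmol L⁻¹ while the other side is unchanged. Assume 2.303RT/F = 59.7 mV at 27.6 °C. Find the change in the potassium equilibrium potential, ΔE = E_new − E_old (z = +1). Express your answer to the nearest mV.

E_old = (59.7/1)·log₁₀(2.54/150) = -105.74 mV
E_new = (59.7/1)·log₁₀(1.40/150) = -121.19 mV
ΔE = -121.19 − (-105.74) = -15.44 mV

-15 mV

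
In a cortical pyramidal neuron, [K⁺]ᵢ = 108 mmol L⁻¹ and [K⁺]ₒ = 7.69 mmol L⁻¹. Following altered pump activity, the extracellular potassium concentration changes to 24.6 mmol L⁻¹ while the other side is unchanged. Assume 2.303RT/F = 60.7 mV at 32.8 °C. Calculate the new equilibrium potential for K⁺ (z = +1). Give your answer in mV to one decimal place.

After the shift: [K⁺]_out = 24.6, [K⁺]_in = 108 mmol L⁻¹.
E_new = (60.7/1)·log₁₀(24.6/108) = 60.70 · (-0.6425) = -39.00 mV

-39.0 mV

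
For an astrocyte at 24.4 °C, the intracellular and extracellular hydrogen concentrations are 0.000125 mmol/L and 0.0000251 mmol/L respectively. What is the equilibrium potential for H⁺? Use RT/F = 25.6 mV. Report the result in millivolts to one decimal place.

E = (25.6/z) · ln([H⁺]_out/[H⁺]_in) with z = +1.
= (25.6/1) · ln(0.0000251/0.000125) = 25.60 · ln(0.2008)
= 25.60 · (-1.6054) = -41.10 mV

-41.1 mV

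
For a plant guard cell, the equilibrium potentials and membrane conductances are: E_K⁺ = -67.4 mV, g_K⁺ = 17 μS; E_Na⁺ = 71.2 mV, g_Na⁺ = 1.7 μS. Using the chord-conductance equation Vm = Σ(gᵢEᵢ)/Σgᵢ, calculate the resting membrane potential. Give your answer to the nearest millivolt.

-55 mV

Σ gᵢEᵢ = 17·(-67.4) + 1.7·(71.2) = -1024.76
Σ gᵢ = 17 + 1.7 = 18.7
Vm = -1024.76 / 18.7 = -54.80 mV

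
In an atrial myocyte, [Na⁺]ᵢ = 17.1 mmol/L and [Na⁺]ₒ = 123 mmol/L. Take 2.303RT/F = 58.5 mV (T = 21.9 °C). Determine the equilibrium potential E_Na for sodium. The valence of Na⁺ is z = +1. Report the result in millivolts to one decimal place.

E = (58.5/z) · log₁₀([Na⁺]_out/[Na⁺]_in) with z = +1.
= (58.5/1) · log₁₀(123/17.1) = 58.50 · log₁₀(7.193)
= 58.50 · (0.8569) = 50.13 mV

50.1 mV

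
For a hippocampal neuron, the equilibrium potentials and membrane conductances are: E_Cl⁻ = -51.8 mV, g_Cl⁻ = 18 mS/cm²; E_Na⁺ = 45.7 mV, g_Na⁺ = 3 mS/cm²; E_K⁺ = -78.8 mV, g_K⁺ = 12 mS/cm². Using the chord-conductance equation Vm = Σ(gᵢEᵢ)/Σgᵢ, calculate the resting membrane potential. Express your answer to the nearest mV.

-53 mV

Σ gᵢEᵢ = 18·(-51.8) + 3·(45.7) + 12·(-78.8) = -1740.90
Σ gᵢ = 18 + 3 + 12 = 33
Vm = -1740.90 / 33 = -52.75 mV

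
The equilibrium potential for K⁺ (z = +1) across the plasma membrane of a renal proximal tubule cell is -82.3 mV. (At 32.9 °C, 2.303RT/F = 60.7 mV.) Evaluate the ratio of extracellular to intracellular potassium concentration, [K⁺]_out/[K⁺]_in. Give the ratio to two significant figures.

0.044

log₁₀([out]/[in]) = E·z/(60.7) = -82.3 × 1 / 60.7 = -1.3558
[out]/[in] = 10^(-1.3558) = 0.04407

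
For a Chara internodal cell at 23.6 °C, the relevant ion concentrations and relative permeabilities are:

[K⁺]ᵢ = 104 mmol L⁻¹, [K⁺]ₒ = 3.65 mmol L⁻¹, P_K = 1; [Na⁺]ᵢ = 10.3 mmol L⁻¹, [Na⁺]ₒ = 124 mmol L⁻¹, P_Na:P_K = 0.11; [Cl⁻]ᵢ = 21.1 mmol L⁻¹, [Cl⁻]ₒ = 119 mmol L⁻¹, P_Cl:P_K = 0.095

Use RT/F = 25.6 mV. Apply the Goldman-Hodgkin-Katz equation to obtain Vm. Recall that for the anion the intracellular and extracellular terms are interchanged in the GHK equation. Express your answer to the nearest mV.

Vm = 25.6 · ln[(Σ P·[cation]ₒ + Σ P·[anion]ᵢ) / (Σ P·[cation]ᵢ + Σ P·[anion]ₒ)]
Numerator = 1×3.65 + 0.11×124 + 0.095×21.1 = 19.29
Denominator = 1×104 + 0.11×10.3 + 0.095×119 = 116.4
Vm = 25.6 · ln(0.16571) = 25.6 × (-1.7975) = -46.02 mV

-46 mV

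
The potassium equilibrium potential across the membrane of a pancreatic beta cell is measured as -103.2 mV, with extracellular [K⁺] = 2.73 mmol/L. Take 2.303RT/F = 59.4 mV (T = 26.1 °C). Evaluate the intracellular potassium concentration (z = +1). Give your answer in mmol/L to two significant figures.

150 mmol/L

Nernst: E = (59.4/1) · log₁₀([out]/[in]), so log₁₀([out]/[in]) = -103.2 × 1 / 59.4 = -1.7374.
[out]/[in] = 10^(-1.7374) = 0.01831.
[in] = 2.73 / 0.01831 = 149.1 mmol/L.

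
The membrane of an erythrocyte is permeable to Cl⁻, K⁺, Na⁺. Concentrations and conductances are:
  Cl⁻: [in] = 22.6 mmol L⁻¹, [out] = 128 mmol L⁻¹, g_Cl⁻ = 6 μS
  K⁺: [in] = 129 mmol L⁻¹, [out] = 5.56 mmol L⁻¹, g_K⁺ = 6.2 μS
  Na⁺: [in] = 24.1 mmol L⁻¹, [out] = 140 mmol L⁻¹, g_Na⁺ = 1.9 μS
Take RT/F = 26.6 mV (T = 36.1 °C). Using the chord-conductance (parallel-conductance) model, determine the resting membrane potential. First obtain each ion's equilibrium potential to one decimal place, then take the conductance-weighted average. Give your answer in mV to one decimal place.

-50.1 mV

E_Cl⁻ = (26.6/-1)·ln(128/22.6) = -46.1 mV
E_K⁺ = (26.6/1)·ln(5.56/129) = -83.6 mV
E_Na⁺ = (26.6/1)·ln(140/24.1) = 46.8 mV
Vm = (Σ gᵢEᵢ)/(Σ gᵢ) = (6·-46.1 + 6.2·-83.6 + 1.9·46.8) / (6 + 6.2 + 1.9)
= -706.00 / 14.1 = -50.07 mV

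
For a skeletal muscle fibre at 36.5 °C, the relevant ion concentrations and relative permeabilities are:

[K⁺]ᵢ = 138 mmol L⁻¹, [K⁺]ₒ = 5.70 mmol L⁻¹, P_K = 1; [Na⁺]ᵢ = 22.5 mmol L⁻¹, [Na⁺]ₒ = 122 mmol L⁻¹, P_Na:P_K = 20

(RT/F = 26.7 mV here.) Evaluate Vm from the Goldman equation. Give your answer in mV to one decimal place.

38.1 mV

Vm = 26.7 · ln[(Σ P·[cation]ₒ + Σ P·[anion]ᵢ) / (Σ P·[cation]ᵢ + Σ P·[anion]ₒ)]
Numerator = 1×5.70 + 20×122 = 2446
Denominator = 1×138 + 20×22.5 = 588
Vm = 26.7 · ln(4.1594) = 26.7 × (1.4254) = 38.06 mV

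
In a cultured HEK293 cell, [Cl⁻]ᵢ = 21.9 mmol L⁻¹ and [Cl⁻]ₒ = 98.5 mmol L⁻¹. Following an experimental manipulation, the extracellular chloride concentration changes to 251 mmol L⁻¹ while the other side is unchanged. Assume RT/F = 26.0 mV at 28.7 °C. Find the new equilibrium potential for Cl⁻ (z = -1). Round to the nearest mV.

After the shift: [Cl⁻]_out = 251, [Cl⁻]_in = 21.9 mmol L⁻¹.
E_new = (26.0/-1)·ln(251/21.9) = -26.00 · (2.4390) = -63.41 mV

-63 mV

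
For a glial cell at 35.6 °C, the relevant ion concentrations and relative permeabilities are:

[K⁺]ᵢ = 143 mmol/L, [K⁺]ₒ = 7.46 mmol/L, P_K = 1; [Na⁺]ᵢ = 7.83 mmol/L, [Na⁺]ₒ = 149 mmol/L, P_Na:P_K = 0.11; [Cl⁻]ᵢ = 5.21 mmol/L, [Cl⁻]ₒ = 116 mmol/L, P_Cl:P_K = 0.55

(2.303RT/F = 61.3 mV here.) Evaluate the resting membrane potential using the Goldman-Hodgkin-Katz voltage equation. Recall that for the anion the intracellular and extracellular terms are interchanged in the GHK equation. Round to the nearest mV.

Vm = 61.3 · log₁₀[(Σ P·[cation]ₒ + Σ P·[anion]ᵢ) / (Σ P·[cation]ᵢ + Σ P·[anion]ₒ)]
Numerator = 1×7.46 + 0.11×149 + 0.55×5.21 = 26.72
Denominator = 1×143 + 0.11×7.83 + 0.55×116 = 207.7
Vm = 61.3 · log₁₀(0.12865) = 61.3 × (-0.8906) = -54.59 mV

-55 mV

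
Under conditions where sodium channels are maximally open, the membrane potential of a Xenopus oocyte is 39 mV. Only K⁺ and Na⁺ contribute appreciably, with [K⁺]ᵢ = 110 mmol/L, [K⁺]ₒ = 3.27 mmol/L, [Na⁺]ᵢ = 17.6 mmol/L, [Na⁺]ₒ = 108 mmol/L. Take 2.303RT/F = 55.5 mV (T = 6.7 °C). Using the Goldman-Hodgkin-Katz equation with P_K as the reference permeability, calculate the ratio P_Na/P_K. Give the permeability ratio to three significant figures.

28.7

Let α = P_Na/P_K. GHK: Vm = 55.5·log₁₀[(Kₒ + α·Naₒ)/(Kᵢ + α·Naᵢ)].
10^(Vm/55.5) = 10^(39.0/55.5) = 5.0432
So 5.0432·(Kᵢ + α·Naᵢ) = Kₒ + α·Naₒ → α = (5.0432·110.0 − 3.27) / (108.0 − 5.0432·17.6)
α = (554.7 − 3.27) / (108.0 − 88.76) = 551.5/19.24 = 28.66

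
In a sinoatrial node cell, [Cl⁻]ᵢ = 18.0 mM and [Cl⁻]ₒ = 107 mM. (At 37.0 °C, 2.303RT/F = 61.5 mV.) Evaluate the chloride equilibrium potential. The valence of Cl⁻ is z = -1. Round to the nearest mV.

-48 mV

E = (61.5/z) · log₁₀([Cl⁻]_out/[Cl⁻]_in) with z = -1.
For an anion, dividing by z = -1 reverses the sign.
= (61.5/-1) · log₁₀(107/18.0) = -61.50 · log₁₀(5.944)
= -61.50 · (0.7741) = -47.61 mV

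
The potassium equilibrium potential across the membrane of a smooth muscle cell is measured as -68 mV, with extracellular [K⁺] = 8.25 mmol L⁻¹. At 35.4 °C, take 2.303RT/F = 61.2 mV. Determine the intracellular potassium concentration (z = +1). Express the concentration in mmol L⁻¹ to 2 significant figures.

110 mmol L⁻¹

Nernst: E = (61.2/1) · log₁₀([out]/[in]), so log₁₀([out]/[in]) = -68.0 × 1 / 61.2 = -1.1111.
[out]/[in] = 10^(-1.1111) = 0.07743.
[in] = 8.25 / 0.07743 = 106.6 mmol L⁻¹.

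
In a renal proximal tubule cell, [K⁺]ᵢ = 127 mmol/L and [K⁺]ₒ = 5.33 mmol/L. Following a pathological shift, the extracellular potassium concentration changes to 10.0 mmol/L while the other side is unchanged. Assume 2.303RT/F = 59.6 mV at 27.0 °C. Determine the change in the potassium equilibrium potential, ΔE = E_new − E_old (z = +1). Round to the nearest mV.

16 mV

E_old = (59.6/1)·log₁₀(5.33/127) = -82.07 mV
E_new = (59.6/1)·log₁₀(10.0/127) = -65.79 mV
ΔE = -65.79 − (-82.07) = 16.29 mV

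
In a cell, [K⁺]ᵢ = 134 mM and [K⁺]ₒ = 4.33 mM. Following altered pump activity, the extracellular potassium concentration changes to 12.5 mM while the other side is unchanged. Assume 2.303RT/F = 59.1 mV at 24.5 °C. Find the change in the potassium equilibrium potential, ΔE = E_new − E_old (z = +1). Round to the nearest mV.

27 mV

E_old = (59.1/1)·log₁₀(4.33/134) = -88.10 mV
E_new = (59.1/1)·log₁₀(12.5/134) = -60.88 mV
ΔE = -60.88 − (-88.10) = 27.21 mV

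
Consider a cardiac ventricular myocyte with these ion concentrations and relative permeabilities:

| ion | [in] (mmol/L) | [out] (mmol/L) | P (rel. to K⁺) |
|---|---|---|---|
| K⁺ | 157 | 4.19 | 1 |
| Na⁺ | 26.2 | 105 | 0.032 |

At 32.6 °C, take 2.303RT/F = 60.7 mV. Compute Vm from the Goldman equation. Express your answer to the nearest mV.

-80 mV

Vm = 60.7 · log₁₀[(Σ P·[cation]ₒ + Σ P·[anion]ᵢ) / (Σ P·[cation]ᵢ + Σ P·[anion]ₒ)]
Numerator = 1×4.19 + 0.032×105 = 7.55
Denominator = 1×157 + 0.032×26.2 = 157.8
Vm = 60.7 · log₁₀(0.047834) = 60.7 × (-1.3203) = -80.14 mV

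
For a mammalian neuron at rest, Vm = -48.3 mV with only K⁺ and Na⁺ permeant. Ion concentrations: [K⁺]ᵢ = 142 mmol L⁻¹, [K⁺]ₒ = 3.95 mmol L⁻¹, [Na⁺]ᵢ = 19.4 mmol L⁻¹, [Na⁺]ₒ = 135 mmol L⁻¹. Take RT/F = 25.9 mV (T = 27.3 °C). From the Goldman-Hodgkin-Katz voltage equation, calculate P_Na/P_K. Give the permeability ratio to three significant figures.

Let α = P_Na/P_K. GHK: Vm = 25.9·ln[(Kₒ + α·Naₒ)/(Kᵢ + α·Naᵢ)].
e^(Vm/25.9) = e^(-48.3/25.9) = 0.15492
So 0.15492·(Kᵢ + α·Naᵢ) = Kₒ + α·Naₒ → α = (0.15492·142.0 − 3.95) / (135.0 − 0.15492·19.4)
α = (22 − 3.95) / (135.0 − 3.005) = 18.05/132 = 0.1367

0.137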